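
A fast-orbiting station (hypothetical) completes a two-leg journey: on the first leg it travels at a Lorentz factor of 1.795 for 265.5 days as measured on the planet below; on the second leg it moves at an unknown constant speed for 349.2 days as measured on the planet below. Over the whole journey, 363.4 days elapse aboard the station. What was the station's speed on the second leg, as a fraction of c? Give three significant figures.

Leg 1: γ = 1.795; τ_1 = 265.5/1.795 = 147.9 days.
Leg 2: speed unknown; τ_2 = 349.2/γ_2.
Total proper time: 147.9 + τ_2 = 363.4, so τ_2 = 363.4 − 147.9 = 215.5 days.
γ_2 = 349.2/215.5 = 1.620; β = √(1 − 1/γ²) = √0.6192.

β = 0.787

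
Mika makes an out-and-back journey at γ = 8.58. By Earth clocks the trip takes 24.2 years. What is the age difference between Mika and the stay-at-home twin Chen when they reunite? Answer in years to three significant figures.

Δt − τ = 21.4 years

γ = 8.58
Mika's elapsed proper time: τ = 24.2/8.580 = 2.821 years.
Age gap = Δt − τ = 24.2 − 2.821 years.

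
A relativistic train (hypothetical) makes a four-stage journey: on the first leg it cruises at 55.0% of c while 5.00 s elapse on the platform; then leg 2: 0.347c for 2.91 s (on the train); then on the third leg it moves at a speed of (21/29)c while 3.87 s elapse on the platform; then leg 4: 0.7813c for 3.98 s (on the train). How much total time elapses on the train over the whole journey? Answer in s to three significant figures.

τ = 13.7 s

Leg 1: β = 0.550; γ = 1/√(1 − 0.550²) = 1/√0.6975 = 1.197; τ_1 = 5.00/1.197 = 4.176 s.
Leg 2: 2.91 s is already measured on the train.
Leg 3: γ = 1/√(1 − (21/29)²) = 29/20 = 1.450; τ_3 = 3.87/1.450 = 2.669 s.
Leg 4: 3.98 s is already measured on the train.
Total: 4.176 + 2.910 + 2.669 + 3.980 s.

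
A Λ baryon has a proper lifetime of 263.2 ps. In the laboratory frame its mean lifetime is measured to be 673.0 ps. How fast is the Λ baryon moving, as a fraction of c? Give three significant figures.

γ = Δt/τ₀ = 673.0/263.2 = 2.557
β = √(1 − 1/γ²) = √(1 − 0.1529) = √0.8471

β = 0.920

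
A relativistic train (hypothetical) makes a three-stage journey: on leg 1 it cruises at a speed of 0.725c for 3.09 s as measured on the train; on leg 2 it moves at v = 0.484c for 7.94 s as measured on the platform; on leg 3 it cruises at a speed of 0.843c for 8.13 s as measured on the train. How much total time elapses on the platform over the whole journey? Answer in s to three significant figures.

Δt = 27.5 s

Leg 1: γ = 1/√(1 − 0.725²) = 1/√0.4744 = 1.452; Δt_1 = 1.452 × 3.09 = 4.486 s.
Leg 2: 7.94 s is already measured on the platform.
Leg 3: γ = 1/√(1 − 0.843²) = 1/√0.2894 = 1.859; Δt_3 = 1.859 × 8.13 = 15.11 s.
Total: 4.486 + 7.940 + 15.11 s.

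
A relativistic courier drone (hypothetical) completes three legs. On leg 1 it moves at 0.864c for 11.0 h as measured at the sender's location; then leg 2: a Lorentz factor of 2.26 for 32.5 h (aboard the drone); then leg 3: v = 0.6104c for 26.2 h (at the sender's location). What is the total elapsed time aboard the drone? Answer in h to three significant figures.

Leg 1: γ = 1/√(1 − 0.864²) = 1/√0.2535 = 1.986; τ_1 = 11.0/1.986 = 5.538 h.
Leg 2: 32.5 h is already measured aboard the drone.
Leg 3: γ = 1/√(1 − 0.6104²) = 1/√0.6274 = 1.262; τ_3 = 26.2/1.262 = 20.75 h.
Total: 5.538 + 32.50 + 20.75 h.

τ = 58.8 h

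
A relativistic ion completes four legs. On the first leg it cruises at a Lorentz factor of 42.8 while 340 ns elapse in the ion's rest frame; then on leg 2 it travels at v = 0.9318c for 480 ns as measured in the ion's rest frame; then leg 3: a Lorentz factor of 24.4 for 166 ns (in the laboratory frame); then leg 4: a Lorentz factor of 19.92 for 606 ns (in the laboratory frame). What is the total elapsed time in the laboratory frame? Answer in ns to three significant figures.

Δt = 1.66×10⁴ ns

Leg 1: γ = 42.8; Δt_1 = 42.80 × 340 = 1.455×10⁴ ns.
Leg 2: γ = 1/√(1 − 0.9318²) = 1/√0.1317 = 2.755; Δt_2 = 2.755 × 480 = 1322 ns.
Leg 3: 166 ns is already measured in the laboratory frame.
Leg 4: 606 ns is already measured in the laboratory frame.
Total: 1.455×10⁴ + 1322 + 166.0 + 606.0 ns.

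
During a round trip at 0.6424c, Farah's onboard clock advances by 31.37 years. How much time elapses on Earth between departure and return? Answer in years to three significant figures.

γ = 1/√(1 − 0.6424²) = 1/√0.5873 = 1.305
Earth-frame duration is the dilated interval: Δt = γτ = 1.305 × 31.37 years.

Δt = 40.9 years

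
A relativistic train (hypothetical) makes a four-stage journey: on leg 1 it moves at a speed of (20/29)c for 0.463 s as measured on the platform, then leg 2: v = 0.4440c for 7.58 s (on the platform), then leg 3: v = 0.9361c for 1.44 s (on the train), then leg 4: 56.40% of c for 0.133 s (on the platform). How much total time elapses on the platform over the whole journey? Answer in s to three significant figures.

Δt = 12.3 s

Leg 1: 0.463 s is already measured on the platform.
Leg 2: 7.58 s is already measured on the platform.
Leg 3: γ = 1/√(1 − 0.9361²) = 1/√0.1237 = 2.843; Δt_3 = 2.843 × 1.44 = 4.094 s.
Leg 4: 0.133 s is already measured on the platform.
Total: 0.4630 + 7.580 + 4.094 + 0.1330 s.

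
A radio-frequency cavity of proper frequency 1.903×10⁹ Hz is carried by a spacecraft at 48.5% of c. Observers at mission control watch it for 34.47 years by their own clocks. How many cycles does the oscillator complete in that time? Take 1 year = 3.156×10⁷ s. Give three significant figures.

β = 0.485; γ = 1/√(1 − 0.485²) = 1/√0.7648 = 1.143
During 34.47 years of lab time, the oscillator's proper time advances by τ = Δt/γ = 34.47/1.143 = 30.14 years = 9.514×10⁸ s.
N = f × τ = 1.903×10⁹ × 9.514×10⁸ = 1.810×10¹⁸.

N = 1.81×10¹⁸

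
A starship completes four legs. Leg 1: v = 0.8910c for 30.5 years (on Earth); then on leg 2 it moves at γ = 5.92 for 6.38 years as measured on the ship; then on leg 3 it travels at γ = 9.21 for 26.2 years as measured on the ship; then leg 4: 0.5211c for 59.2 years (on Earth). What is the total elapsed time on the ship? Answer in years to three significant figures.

Leg 1: γ = 1/√(1 − 0.8910²) = 1/√0.2061 = 2.203; τ_1 = 30.5/2.203 = 13.85 years.
Leg 2: 6.38 years is already measured on the ship.
Leg 3: 26.2 years is already measured on the ship.
Leg 4: γ = 1/√(1 − 0.5211²) = 1/√0.7285 = 1.172; τ_4 = 59.2/1.172 = 50.53 years.
Total: 13.85 + 6.380 + 26.20 + 50.53 years.

τ = 97.0 years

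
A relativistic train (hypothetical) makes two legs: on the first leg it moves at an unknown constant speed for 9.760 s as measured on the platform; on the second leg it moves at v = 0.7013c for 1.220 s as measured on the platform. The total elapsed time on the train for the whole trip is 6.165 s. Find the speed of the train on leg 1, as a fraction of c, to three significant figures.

β = 0.840

Leg 1: speed unknown; τ_1 = 9.760/γ_1.
Leg 2: γ = 1/√(1 − 0.7013²) = 1/√0.5082 = 1.403; τ_2 = 1.220/1.403 = 0.8697 s.
Total proper time: τ_1 + 0.8697 = 6.165, so τ_1 = 6.165 − 0.8697 = 5.295 s.
γ_1 = 9.760/5.295 = 1.843; β = √(1 − 1/γ²) = √0.7056.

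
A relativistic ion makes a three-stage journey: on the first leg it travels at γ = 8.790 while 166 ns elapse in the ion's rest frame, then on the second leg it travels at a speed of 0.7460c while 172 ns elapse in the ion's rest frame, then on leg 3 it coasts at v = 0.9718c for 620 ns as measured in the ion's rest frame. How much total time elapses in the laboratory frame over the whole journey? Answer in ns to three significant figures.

Δt = 4350 ns

Leg 1: γ = 8.790; Δt_1 = 8.790 × 166 = 1459 ns.
Leg 2: γ = 1/√(1 − 0.7460²) = 1/√0.4435 = 1.502; Δt_2 = 1.502 × 172 = 258.3 ns.
Leg 3: γ = 1/√(1 − 0.9718²) = 1/√0.05560 = 4.241; Δt_3 = 4.241 × 620 = 2629 ns.
Total: 1459 + 258.3 + 2629 ns.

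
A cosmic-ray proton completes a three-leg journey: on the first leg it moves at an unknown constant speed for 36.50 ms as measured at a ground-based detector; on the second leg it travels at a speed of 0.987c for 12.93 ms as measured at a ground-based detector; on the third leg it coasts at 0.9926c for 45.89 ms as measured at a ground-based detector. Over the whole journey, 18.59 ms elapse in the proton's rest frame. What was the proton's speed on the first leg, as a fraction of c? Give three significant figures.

Leg 1: speed unknown; τ_1 = 36.50/γ_1.
Leg 2: γ = 1/√(1 − 0.987²) = 1/√0.02583 = 6.222; τ_2 = 12.93/6.222 = 2.078 ms.
Leg 3: γ = 1/√(1 − 0.9926²) = 1/√0.01475 = 8.235; τ_3 = 45.89/8.235 = 5.572 ms.
Total proper time: τ_1 + 2.078 + 5.572 = 18.59, so τ_1 = 18.59 − 7.651 = 10.94 ms.
γ_1 = 36.50/10.94 = 3.337; β = √(1 − 1/γ²) = √0.9102.

β = 0.954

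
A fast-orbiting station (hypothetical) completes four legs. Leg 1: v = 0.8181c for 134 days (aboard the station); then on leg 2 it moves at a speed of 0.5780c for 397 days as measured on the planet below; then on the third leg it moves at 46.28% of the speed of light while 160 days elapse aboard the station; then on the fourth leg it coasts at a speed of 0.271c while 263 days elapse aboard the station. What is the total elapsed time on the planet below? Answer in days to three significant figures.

Leg 1: γ = 1/√(1 − 0.8181²) = 1/√0.3307 = 1.739; Δt_1 = 1.739 × 134 = 233.0 days.
Leg 2: 397 days is already measured on the planet below.
Leg 3: β = 0.4628; γ = 1/√(1 − 0.4628²) = 1/√0.7858 = 1.128; Δt_3 = 1.128 × 160 = 180.5 days.
Leg 4: γ = 1/√(1 − 0.271²) = 1/√0.9266 = 1.039; Δt_4 = 1.039 × 263 = 273.2 days.
Total: 233.0 + 397.0 + 180.5 + 273.2 days.

Δt = 1080 days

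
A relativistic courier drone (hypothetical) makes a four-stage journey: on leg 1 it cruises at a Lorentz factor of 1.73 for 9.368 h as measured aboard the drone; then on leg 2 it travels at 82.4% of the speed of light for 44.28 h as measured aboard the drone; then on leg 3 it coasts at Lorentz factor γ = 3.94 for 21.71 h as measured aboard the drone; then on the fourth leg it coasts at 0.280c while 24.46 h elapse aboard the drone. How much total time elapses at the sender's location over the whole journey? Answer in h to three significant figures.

Δt = 205 h

Leg 1: γ = 1.73; Δt_1 = 1.730 × 9.368 = 16.21 h.
Leg 2: β = 0.824; γ = 1/√(1 − 0.824²) = 1/√0.3210 = 1.765; Δt_2 = 1.765 × 44.28 = 78.15 h.
Leg 3: γ = 3.94; Δt_3 = 3.940 × 21.71 = 85.54 h.
Leg 4: γ = 1/√(1 − 0.280²) = 25/24 ≈ 1.042; Δt_4 = 1.042 × 24.46 = 25.48 h.
Total: 16.21 + 78.15 + 85.54 + 25.48 h.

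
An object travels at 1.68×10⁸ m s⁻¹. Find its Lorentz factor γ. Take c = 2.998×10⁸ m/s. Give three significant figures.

γ = 1.21

β = 1.68×10⁸/2.998×10⁸ = 0.5604; γ = 1/√(1 − 0.5604²) = 1.207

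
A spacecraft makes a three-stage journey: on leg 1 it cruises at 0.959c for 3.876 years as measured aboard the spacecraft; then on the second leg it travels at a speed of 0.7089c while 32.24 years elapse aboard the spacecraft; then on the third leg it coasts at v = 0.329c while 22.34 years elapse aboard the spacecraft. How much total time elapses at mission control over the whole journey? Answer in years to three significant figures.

Δt = 83.0 years

Leg 1: γ = 1/√(1 − 0.959²) = 1/√0.08032 = 3.529; Δt_1 = 3.529 × 3.876 = 13.68 years.
Leg 2: γ = 1/√(1 − 0.7089²) = 1/√0.4975 = 1.418; Δt_2 = 1.418 × 32.24 = 45.71 years.
Leg 3: γ = 1/√(1 − 0.329²) = 1/√0.8918 = 1.059; Δt_3 = 1.059 × 22.34 = 23.66 years.
Total: 13.68 + 45.71 + 23.66 years.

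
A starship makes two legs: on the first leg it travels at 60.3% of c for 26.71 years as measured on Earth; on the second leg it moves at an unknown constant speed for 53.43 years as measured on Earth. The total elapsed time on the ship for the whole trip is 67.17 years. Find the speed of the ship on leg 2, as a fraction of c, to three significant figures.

Leg 1: β = 0.603; γ = 1/√(1 − 0.603²) = 1/√0.6364 = 1.254; τ_1 = 26.71/1.254 = 21.31 years.
Leg 2: speed unknown; τ_2 = 53.43/γ_2.
Total proper time: 21.31 + τ_2 = 67.17, so τ_2 = 67.17 − 21.31 = 45.86 years.
γ_2 = 53.43/45.86 = 1.165; β = √(1 − 1/γ²) = √0.2632.

β = 0.513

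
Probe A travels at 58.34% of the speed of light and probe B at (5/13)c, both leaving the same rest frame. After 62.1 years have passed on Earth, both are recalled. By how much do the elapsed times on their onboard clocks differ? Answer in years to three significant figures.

|τ_A − τ_B| = 6.89 years

A: β = 0.5834; γ = 1/√(1 − 0.5834²) = 1/√0.6596 = 1.231; τ_A = 62.1/1.231 = 50.44 years.
B: γ = 1/√(1 − (5/13)²) = 13/12 ≈ 1.083; τ_B = 62.1/1.083 = 57.32 years.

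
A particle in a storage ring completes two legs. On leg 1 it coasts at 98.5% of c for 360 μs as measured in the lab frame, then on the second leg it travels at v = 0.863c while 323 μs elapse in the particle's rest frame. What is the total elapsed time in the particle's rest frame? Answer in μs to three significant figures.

τ = 385 μs

Leg 1: β = 0.985; γ = 1/√(1 − 0.985²) = 1/√0.02977 = 5.795; τ_1 = 360/5.795 = 62.12 μs.
Leg 2: 323 μs is already measured in the particle's rest frame.
Total: 62.12 + 323.0 μs.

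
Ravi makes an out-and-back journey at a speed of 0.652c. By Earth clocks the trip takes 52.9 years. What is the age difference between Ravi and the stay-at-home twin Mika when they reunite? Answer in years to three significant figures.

γ = 1/√(1 − 0.652²) = 1/√0.5749 = 1.319
Ravi's elapsed proper time: τ = 52.9/1.319 = 40.11 years.
Age gap = Δt − τ = 52.9 − 40.11 years.

Δt − τ = 12.8 years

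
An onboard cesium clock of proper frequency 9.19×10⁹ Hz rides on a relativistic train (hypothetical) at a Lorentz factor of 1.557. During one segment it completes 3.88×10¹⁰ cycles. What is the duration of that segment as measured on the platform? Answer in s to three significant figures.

Δt = 6.57 s

γ = 1.557
Proper time for N cycles: τ = N/f = 3.88×10¹⁰/(9.19×10⁹) = 4.222×10⁰ s = 4.222 s.
Lab-frame duration Δt = γτ = 1.557 × 4.222 = 6.574 s.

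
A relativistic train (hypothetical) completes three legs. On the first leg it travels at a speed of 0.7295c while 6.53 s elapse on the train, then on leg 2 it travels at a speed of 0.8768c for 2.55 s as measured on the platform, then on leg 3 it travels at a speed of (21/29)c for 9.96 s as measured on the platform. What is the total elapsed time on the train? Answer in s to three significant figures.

Leg 1: 6.53 s is already measured on the train.
Leg 2: γ = 1/√(1 − 0.8768²) = 1/√0.2312 = 2.080; τ_2 = 2.55/2.080 = 1.226 s.
Leg 3: γ = 1/√(1 − (21/29)²) = 29/20 = 1.450; τ_3 = 9.96/1.450 = 6.869 s.
Total: 6.530 + 1.226 + 6.869 s.

τ = 14.6 s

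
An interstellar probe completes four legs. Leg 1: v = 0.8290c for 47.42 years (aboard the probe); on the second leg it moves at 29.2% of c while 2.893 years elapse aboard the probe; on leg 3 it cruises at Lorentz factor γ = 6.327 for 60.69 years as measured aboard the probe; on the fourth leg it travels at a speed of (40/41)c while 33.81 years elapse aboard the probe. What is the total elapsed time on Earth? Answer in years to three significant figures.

Leg 1: γ = 1/√(1 − 0.8290²) = 1/√0.3128 = 1.788; Δt_1 = 1.788 × 47.42 = 84.79 years.
Leg 2: β = 0.292; γ = 1/√(1 − 0.292²) = 1/√0.9147 = 1.046; Δt_2 = 1.046 × 2.893 = 3.025 years.
Leg 3: γ = 6.327; Δt_3 = 6.327 × 60.69 = 384.0 years.
Leg 4: γ = 1/√(1 − (40/41)²) = 41/9 ≈ 4.556; Δt_4 = 4.556 × 33.81 = 154.0 years.
Total: 84.79 + 3.025 + 384.0 + 154.0 years.

Δt = 626 years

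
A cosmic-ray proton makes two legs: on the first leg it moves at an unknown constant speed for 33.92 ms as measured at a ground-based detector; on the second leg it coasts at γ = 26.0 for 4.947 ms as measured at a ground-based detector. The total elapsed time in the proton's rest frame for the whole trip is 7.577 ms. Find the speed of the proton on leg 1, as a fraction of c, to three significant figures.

β = 0.976

Leg 1: speed unknown; τ_1 = 33.92/γ_1.
Leg 2: γ = 26.0; τ_2 = 4.947/26.00 = 0.1903 ms.
Total proper time: τ_1 + 0.1903 = 7.577, so τ_1 = 7.577 − 0.1903 = 7.387 ms.
γ_1 = 33.92/7.387 = 4.592; β = √(1 − 1/γ²) = √0.9526.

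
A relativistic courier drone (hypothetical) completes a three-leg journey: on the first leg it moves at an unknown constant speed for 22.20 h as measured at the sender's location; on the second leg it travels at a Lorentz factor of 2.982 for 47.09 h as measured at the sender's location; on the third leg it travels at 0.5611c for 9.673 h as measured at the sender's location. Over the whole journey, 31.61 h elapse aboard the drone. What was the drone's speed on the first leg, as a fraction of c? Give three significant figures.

Leg 1: speed unknown; τ_1 = 22.20/γ_1.
Leg 2: γ = 2.982; τ_2 = 47.09/2.982 = 15.79 h.
Leg 3: γ = 1/√(1 − 0.5611²) = 1/√0.6852 = 1.208; τ_3 = 9.673/1.208 = 8.007 h.
Total proper time: τ_1 + 15.79 + 8.007 = 31.61, so τ_1 = 31.61 − 23.80 = 7.812 h.
γ_1 = 22.20/7.812 = 2.842; β = √(1 − 1/γ²) = √0.8762.

β = 0.936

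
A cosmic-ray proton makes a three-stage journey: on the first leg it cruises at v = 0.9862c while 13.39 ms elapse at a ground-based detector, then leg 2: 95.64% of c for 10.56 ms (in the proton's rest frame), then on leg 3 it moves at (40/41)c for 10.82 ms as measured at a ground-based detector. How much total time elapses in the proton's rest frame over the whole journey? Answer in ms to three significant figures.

τ = 15.2 ms

Leg 1: γ = 1/√(1 − 0.9862²) = 1/√0.02741 = 6.040; τ_1 = 13.39/6.040 = 2.217 ms.
Leg 2: 10.56 ms is already measured in the proton's rest frame.
Leg 3: γ = 1/√(1 − (40/41)²) = 41/9 ≈ 4.556; τ_3 = 10.82/4.556 = 2.375 ms.
Total: 2.217 + 10.56 + 2.375 ms.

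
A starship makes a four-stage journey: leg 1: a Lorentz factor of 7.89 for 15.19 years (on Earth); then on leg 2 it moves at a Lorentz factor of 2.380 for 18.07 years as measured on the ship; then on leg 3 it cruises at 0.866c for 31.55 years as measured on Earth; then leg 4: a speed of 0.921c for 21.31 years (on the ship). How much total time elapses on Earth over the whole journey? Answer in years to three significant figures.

Δt = 144 years

Leg 1: 15.19 years is already measured on Earth.
Leg 2: γ = 2.380; Δt_2 = 2.380 × 18.07 = 43.01 years.
Leg 3: 31.55 years is already measured on Earth.
Leg 4: γ = 1/√(1 − 0.921²) = 1/√0.1518 = 2.567; Δt_4 = 2.567 × 21.31 = 54.70 years.
Total: 15.19 + 43.01 + 31.55 + 54.70 years.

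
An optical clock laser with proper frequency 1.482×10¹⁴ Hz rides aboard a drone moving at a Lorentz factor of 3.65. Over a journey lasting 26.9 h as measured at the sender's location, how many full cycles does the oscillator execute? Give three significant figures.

N = 3.93×10¹⁸

γ = 3.65
The oscillator's own cycle count is N = f × τ where τ is the proper time aboard the drone. τ = Δt/γ = 26.9/3.650 = 7.370 h = 2.653×10⁴ s.
N = 1.482×10¹⁴ × 2.653×10⁴ = 3.932×10¹⁸.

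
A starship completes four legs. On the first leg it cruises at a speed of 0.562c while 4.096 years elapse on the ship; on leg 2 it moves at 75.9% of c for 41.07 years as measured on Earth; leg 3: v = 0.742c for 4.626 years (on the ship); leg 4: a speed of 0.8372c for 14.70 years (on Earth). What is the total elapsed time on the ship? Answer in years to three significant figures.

Leg 1: 4.096 years is already measured on the ship.
Leg 2: β = 0.759; γ = 1/√(1 − 0.759²) = 1/√0.4239 = 1.536; τ_2 = 41.07/1.536 = 26.74 years.
Leg 3: 4.626 years is already measured on the ship.
Leg 4: γ = 1/√(1 − 0.8372²) = 1/√0.2991 = 1.828; τ_4 = 14.70/1.828 = 8.039 years.
Total: 4.096 + 26.74 + 4.626 + 8.039 years.

τ = 43.5 years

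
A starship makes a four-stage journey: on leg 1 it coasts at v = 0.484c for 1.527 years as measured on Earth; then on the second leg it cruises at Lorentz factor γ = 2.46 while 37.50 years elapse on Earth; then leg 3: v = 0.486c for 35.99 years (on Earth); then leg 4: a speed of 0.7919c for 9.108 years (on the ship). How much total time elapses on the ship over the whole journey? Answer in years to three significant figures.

Leg 1: γ = 1/√(1 − 0.484²) = 1/√0.7657 = 1.143; τ_1 = 1.527/1.143 = 1.336 years.
Leg 2: γ = 2.46; τ_2 = 37.50/2.460 = 15.24 years.
Leg 3: γ = 1/√(1 − 0.486²) = 1/√0.7638 = 1.144; τ_3 = 35.99/1.144 = 31.45 years.
Leg 4: 9.108 years is already measured on the ship.
Total: 1.336 + 15.24 + 31.45 + 9.108 years.

τ = 57.1 years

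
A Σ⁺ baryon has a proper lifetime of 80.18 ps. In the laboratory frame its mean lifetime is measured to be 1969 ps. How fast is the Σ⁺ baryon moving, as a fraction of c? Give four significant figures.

γ = Δt/τ₀ = 1969/80.18 = 24.56
β = √(1 − 1/γ²) = √(1 − 0.001658) = √0.9983

v = 0.9992c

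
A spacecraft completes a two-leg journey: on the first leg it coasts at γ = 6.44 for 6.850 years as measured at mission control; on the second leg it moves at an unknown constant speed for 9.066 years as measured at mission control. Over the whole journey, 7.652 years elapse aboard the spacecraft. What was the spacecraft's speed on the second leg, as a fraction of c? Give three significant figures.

β = 0.687

Leg 1: γ = 6.44; τ_1 = 6.850/6.440 = 1.064 years.
Leg 2: speed unknown; τ_2 = 9.066/γ_2.
Total proper time: 1.064 + τ_2 = 7.652, so τ_2 = 7.652 − 1.064 = 6.588 years.
γ_2 = 9.066/6.588 = 1.376; β = √(1 − 1/γ²) = √0.4719.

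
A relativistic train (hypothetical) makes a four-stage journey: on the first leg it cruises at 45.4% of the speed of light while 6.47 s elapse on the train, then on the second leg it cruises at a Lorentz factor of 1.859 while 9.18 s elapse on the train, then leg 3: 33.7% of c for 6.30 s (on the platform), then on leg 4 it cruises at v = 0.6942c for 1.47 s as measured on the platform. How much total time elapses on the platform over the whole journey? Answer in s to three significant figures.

Leg 1: β = 0.454; γ = 1/√(1 − 0.454²) = 1/√0.7939 = 1.122; Δt_1 = 1.122 × 6.47 = 7.261 s.
Leg 2: γ = 1.859; Δt_2 = 1.859 × 9.18 = 17.07 s.
Leg 3: 6.30 s is already measured on the platform.
Leg 4: 1.47 s is already measured on the platform.
Total: 7.261 + 17.07 + 6.300 + 1.470 s.

Δt = 32.1 s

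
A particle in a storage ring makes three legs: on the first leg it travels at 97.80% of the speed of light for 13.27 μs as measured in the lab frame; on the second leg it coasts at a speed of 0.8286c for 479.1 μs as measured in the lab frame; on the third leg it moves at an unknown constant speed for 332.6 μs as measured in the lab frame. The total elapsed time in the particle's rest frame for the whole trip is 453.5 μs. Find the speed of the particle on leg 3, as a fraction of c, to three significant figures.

β = 0.836

Leg 1: β = 0.9780; γ = 1/√(1 − 0.9780²) = 1/√0.04352 = 4.794; τ_1 = 13.27/4.794 = 2.768 μs.
Leg 2: γ = 1/√(1 − 0.8286²) = 1/√0.3134 = 1.786; τ_2 = 479.1/1.786 = 268.2 μs.
Leg 3: speed unknown; τ_3 = 332.6/γ_3.
Total proper time: 2.768 + 268.2 + τ_3 = 453.5, so τ_3 = 453.5 − 271.0 = 182.5 μs.
γ_3 = 332.6/182.5 = 1.822; β = √(1 − 1/γ²) = √0.6989.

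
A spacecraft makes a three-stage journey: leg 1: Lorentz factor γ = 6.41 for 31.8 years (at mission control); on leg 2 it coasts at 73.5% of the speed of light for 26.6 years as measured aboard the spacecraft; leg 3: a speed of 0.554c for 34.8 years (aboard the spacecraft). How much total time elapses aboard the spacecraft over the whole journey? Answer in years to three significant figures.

τ = 66.4 years

Leg 1: γ = 6.41; τ_1 = 31.8/6.410 = 4.961 years.
Leg 2: 26.6 years is already measured aboard the spacecraft.
Leg 3: 34.8 years is already measured aboard the spacecraft.
Total: 4.961 + 26.60 + 34.80 years.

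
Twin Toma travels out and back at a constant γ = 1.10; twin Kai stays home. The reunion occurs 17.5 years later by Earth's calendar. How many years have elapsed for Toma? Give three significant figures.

γ = 1.10
Toma's clock measures proper time along the trip: τ = Δt/γ = 17.5/1.100 years.

τ = 15.9 years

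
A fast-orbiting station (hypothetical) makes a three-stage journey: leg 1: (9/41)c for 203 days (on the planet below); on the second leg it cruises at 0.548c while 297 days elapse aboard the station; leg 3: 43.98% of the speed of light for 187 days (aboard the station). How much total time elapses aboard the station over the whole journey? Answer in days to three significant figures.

τ = 682 days

Leg 1: γ = 1/√(1 − (9/41)²) = 41/40 = 1.025; τ_1 = 203/1.025 = 198.0 days.
Leg 2: 297 days is already measured aboard the station.
Leg 3: 187 days is already measured aboard the station.
Total: 198.0 + 297.0 + 187.0 days.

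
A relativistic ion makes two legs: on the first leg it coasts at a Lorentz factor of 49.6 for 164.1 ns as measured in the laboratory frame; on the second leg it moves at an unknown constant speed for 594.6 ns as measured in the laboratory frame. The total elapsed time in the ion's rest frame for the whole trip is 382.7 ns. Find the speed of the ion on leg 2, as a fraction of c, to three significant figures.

β = 0.770

Leg 1: γ = 49.6; τ_1 = 164.1/49.60 = 3.308 ns.
Leg 2: speed unknown; τ_2 = 594.6/γ_2.
Total proper time: 3.308 + τ_2 = 382.7, so τ_2 = 382.7 − 3.308 = 379.4 ns.
γ_2 = 594.6/379.4 = 1.567; β = √(1 − 1/γ²) = √0.5929.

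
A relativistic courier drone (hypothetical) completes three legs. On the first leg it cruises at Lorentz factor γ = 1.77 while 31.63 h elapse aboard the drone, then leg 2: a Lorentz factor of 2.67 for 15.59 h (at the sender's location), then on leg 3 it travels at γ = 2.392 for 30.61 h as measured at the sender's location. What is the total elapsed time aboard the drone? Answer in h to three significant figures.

τ = 50.3 h

Leg 1: 31.63 h is already measured aboard the drone.
Leg 2: γ = 2.67; τ_2 = 15.59/2.670 = 5.839 h.
Leg 3: γ = 2.392; τ_3 = 30.61/2.392 = 12.80 h.
Total: 31.63 + 5.839 + 12.80 h.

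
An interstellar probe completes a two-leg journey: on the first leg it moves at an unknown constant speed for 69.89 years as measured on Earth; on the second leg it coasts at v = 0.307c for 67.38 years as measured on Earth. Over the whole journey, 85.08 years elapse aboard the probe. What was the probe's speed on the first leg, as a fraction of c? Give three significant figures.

β = 0.954

Leg 1: speed unknown; τ_1 = 69.89/γ_1.
Leg 2: γ = 1/√(1 − 0.307²) = 1/√0.9058 = 1.051; τ_2 = 67.38/1.051 = 64.13 years.
Total proper time: τ_1 + 64.13 = 85.08, so τ_1 = 85.08 − 64.13 = 20.95 years.
γ_1 = 69.89/20.95 = 3.335; β = √(1 − 1/γ²) = √0.9101.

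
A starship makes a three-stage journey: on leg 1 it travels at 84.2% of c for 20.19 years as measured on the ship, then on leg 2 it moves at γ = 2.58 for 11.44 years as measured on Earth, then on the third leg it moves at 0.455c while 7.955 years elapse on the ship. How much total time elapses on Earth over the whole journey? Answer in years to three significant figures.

Leg 1: β = 0.842; γ = 1/√(1 − 0.842²) = 1/√0.2910 = 1.854; Δt_1 = 1.854 × 20.19 = 37.43 years.
Leg 2: 11.44 years is already measured on Earth.
Leg 3: γ = 1/√(1 − 0.455²) = 1/√0.7930 = 1.123; Δt_3 = 1.123 × 7.955 = 8.933 years.
Total: 37.43 + 11.44 + 8.933 years.

Δt = 57.8 years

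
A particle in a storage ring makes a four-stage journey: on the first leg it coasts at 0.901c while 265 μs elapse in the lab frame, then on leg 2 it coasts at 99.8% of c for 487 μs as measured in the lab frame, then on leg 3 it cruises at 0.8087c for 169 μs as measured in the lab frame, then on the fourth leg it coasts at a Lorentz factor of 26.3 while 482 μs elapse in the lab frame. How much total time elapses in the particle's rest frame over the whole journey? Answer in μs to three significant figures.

τ = 263 μs

Leg 1: γ = 1/√(1 − 0.901²) = 1/√0.1882 = 2.305; τ_1 = 265/2.305 = 115.0 μs.
Leg 2: β = 0.998; γ = 1/√(1 − 0.998²) = 1/√0.003996 = 15.82; τ_2 = 487/15.82 = 30.79 μs.
Leg 3: γ = 1/√(1 − 0.8087²) = 1/√0.3460 = 1.700; τ_3 = 169/1.700 = 99.41 μs.
Leg 4: γ = 26.3; τ_4 = 482/26.30 = 18.33 μs.
Total: 115.0 + 30.79 + 99.41 + 18.33 μs.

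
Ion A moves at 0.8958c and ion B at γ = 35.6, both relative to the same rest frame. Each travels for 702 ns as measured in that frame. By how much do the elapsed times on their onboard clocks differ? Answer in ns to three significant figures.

A: γ = 1/√(1 − 0.8958²) = 1/√0.1975 = 2.250; τ_A = 702/2.250 = 312.0 ns.
B: γ = 35.6; τ_B = 702/35.60 = 19.72 ns.

|τ_A − τ_B| = 292 ns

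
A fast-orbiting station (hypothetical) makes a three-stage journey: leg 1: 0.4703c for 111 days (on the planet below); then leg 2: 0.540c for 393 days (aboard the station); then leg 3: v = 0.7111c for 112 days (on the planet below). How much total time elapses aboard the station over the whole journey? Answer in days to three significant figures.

τ = 570 days

Leg 1: γ = 1/√(1 − 0.4703²) = 1/√0.7788 = 1.133; τ_1 = 111/1.133 = 97.96 days.
Leg 2: 393 days is already measured aboard the station.
Leg 3: γ = 1/√(1 − 0.7111²) = 1/√0.4943 = 1.422; τ_3 = 112/1.422 = 78.75 days.
Total: 97.96 + 393.0 + 78.75 days.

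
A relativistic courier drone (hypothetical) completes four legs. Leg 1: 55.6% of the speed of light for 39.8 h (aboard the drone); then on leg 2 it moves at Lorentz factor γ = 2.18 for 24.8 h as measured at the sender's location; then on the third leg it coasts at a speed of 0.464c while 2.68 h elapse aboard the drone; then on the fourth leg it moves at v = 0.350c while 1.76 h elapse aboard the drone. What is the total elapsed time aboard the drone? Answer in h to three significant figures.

Leg 1: 39.8 h is already measured aboard the drone.
Leg 2: γ = 2.18; τ_2 = 24.8/2.180 = 11.38 h.
Leg 3: 2.68 h is already measured aboard the drone.
Leg 4: 1.76 h is already measured aboard the drone.
Total: 39.80 + 11.38 + 2.680 + 1.760 h.

τ = 55.6 h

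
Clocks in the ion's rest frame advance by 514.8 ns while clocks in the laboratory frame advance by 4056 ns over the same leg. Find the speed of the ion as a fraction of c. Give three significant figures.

The proper time is measured in the ion's rest frame (both events occur at the ion's location); Δt is measured in the laboratory frame. γ = Δt/τ = 4056/514.8 = 7.879.
β = √(1 − 1/γ²) = √(1 − 0.01611) = √0.9839

v = 0.992c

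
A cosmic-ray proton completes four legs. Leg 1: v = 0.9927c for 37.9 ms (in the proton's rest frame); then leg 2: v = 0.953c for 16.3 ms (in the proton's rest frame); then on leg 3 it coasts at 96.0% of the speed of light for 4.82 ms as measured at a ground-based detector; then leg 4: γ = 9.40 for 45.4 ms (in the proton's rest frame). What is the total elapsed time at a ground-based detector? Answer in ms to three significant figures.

Δt = 800 ms

Leg 1: γ = 1/√(1 − 0.9927²) = 1/√0.01455 = 8.291; Δt_1 = 8.291 × 37.9 = 314.2 ms.
Leg 2: γ = 1/√(1 − 0.953²) = 1/√0.09179 = 3.301; Δt_2 = 3.301 × 16.3 = 53.80 ms.
Leg 3: 4.82 ms is already measured at a ground-based detector.
Leg 4: γ = 9.40; Δt_4 = 9.400 × 45.4 = 426.8 ms.
Total: 314.2 + 53.80 + 4.820 + 426.8 ms.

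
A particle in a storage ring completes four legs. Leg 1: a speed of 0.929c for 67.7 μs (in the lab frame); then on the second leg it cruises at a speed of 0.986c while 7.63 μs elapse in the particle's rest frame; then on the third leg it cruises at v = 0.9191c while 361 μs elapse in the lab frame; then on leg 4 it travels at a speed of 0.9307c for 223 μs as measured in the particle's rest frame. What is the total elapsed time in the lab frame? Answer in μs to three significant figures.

Leg 1: 67.7 μs is already measured in the lab frame.
Leg 2: γ = 1/√(1 − 0.986²) = 1/√0.02780 = 5.997; Δt_2 = 5.997 × 7.63 = 45.76 μs.
Leg 3: 361 μs is already measured in the lab frame.
Leg 4: γ = 1/√(1 − 0.9307²) = 1/√0.1338 = 2.734; Δt_4 = 2.734 × 223 = 609.7 μs.
Total: 67.70 + 45.76 + 361.0 + 609.7 μs.

Δt = 1080 μs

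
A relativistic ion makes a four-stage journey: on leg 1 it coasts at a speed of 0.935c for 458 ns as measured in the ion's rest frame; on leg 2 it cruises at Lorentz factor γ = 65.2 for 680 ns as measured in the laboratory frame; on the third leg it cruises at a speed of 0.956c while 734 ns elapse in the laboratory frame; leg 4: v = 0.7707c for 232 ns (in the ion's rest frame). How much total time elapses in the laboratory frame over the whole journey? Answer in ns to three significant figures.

Leg 1: γ = 1/√(1 − 0.935²) = 1/√0.1258 = 2.820; Δt_1 = 2.820 × 458 = 1291 ns.
Leg 2: 680 ns is already measured in the laboratory frame.
Leg 3: 734 ns is already measured in the laboratory frame.
Leg 4: γ = 1/√(1 − 0.7707²) = 1/√0.4060 = 1.569; Δt_4 = 1.569 × 232 = 364.1 ns.
Total: 1291 + 680.0 + 734.0 + 364.1 ns.

Δt = 3070 ns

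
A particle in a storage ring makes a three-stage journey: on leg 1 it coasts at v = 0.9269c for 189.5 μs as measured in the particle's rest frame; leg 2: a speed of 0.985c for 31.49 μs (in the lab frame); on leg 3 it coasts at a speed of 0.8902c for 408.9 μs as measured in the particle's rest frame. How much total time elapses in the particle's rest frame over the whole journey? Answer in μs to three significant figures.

Leg 1: 189.5 μs is already measured in the particle's rest frame.
Leg 2: γ = 1/√(1 − 0.985²) = 1/√0.02977 = 5.795; τ_2 = 31.49/5.795 = 5.434 μs.
Leg 3: 408.9 μs is already measured in the particle's rest frame.
Total: 189.5 + 5.434 + 408.9 μs.

τ = 604 μs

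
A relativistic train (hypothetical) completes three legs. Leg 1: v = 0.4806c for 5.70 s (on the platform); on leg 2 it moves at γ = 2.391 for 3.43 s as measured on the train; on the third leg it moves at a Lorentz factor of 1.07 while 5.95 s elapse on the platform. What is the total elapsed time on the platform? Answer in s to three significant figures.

Leg 1: 5.70 s is already measured on the platform.
Leg 2: γ = 2.391; Δt_2 = 2.391 × 3.43 = 8.201 s.
Leg 3: 5.95 s is already measured on the platform.
Total: 5.700 + 8.201 + 5.950 s.

Δt = 19.9 s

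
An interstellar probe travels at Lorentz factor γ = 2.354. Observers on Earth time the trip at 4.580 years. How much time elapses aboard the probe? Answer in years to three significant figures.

τ = 1.95 years

γ = 2.354
The interval measured on Earth is the dilated one; the clock aboard the probe measures the proper time τ = Δt/γ = 4.580/2.354 years.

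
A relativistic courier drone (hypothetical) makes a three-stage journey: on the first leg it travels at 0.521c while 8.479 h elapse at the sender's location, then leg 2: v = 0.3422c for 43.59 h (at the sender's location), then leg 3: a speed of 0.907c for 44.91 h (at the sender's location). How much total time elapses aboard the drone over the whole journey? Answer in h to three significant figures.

τ = 67.1 h

Leg 1: γ = 1/√(1 − 0.521²) = 1/√0.7286 = 1.172; τ_1 = 8.479/1.172 = 7.237 h.
Leg 2: γ = 1/√(1 − 0.3422²) = 1/√0.8829 = 1.064; τ_2 = 43.59/1.064 = 40.96 h.
Leg 3: γ = 1/√(1 − 0.907²) = 1/√0.1774 = 2.375; τ_3 = 44.91/2.375 = 18.91 h.
Total: 7.237 + 40.96 + 18.91 h.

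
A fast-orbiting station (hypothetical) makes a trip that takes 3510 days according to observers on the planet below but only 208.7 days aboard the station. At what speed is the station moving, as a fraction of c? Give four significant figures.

The proper time is measured aboard the station (both events occur at the station's location); Δt is measured on the planet below. γ = Δt/τ = 3510/208.7 = 16.82.
β = √(1 − 1/γ²) = √(1 − 0.003535) = √0.9965

β = 0.9982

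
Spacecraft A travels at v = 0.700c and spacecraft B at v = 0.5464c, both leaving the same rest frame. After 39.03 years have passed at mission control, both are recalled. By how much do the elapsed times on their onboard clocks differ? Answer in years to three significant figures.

|τ_A − τ_B| = 4.82 years

A: γ = 1/√(1 − 0.700²) = 1/√0.5100 = 1.400; τ_A = 39.03/1.400 = 27.87 years.
B: γ = 1/√(1 − 0.5464²) = 1/√0.7014 = 1.194; τ_B = 39.03/1.194 = 32.69 years.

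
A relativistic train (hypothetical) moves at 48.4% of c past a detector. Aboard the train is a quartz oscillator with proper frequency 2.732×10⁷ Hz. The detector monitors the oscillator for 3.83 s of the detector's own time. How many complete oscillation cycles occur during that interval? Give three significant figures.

N = 9.16×10⁷

β = 0.484; γ = 1/√(1 − 0.484²) = 1/√0.7657 = 1.143
During 3.83 s of lab time, the oscillator's proper time advances by τ = Δt/γ = 3.83/1.143 = 3.352 s = 3.352×10⁰ s.
N = f × τ = 2.732×10⁷ × 3.352×10⁰ = 9.156×10⁷.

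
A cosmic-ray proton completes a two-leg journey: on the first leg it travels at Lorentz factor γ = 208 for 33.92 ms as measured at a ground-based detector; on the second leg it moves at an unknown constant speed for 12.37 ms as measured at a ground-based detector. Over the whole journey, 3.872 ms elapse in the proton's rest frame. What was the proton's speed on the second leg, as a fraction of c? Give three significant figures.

Leg 1: γ = 208; τ_1 = 33.92/208.0 = 0.1631 ms.
Leg 2: speed unknown; τ_2 = 12.37/γ_2.
Total proper time: 0.1631 + τ_2 = 3.872, so τ_2 = 3.872 − 0.1631 = 3.709 ms.
γ_2 = 12.37/3.709 = 3.335; β = √(1 − 1/γ²) = √0.9101.

β = 0.954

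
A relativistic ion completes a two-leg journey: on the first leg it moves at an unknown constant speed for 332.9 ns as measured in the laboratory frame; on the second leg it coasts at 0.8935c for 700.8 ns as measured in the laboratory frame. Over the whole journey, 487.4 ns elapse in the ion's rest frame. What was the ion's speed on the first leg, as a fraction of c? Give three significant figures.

β = 0.855

Leg 1: speed unknown; τ_1 = 332.9/γ_1.
Leg 2: γ = 1/√(1 − 0.8935²) = 1/√0.2017 = 2.227; τ_2 = 700.8/2.227 = 314.7 ns.
Total proper time: τ_1 + 314.7 = 487.4, so τ_1 = 487.4 − 314.7 = 172.7 ns.
γ_1 = 332.9/172.7 = 1.928; β = √(1 − 1/γ²) = √0.7309.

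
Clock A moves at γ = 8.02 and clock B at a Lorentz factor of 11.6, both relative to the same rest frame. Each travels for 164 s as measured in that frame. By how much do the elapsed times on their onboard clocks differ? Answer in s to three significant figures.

|τ_A − τ_B| = 6.31 s

A: γ = 8.02; τ_A = 164/8.020 = 20.45 s.
B: γ = 11.6; τ_B = 164/11.60 = 14.14 s.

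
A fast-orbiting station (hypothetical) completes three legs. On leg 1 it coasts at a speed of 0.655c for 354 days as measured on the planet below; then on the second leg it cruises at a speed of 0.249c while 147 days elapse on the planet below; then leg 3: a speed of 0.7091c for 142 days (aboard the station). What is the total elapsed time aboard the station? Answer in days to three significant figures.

τ = 552 days

Leg 1: γ = 1/√(1 − 0.655²) = 1/√0.5710 = 1.323; τ_1 = 354/1.323 = 267.5 days.
Leg 2: γ = 1/√(1 − 0.249²) = 1/√0.9380 = 1.033; τ_2 = 147/1.033 = 142.4 days.
Leg 3: 142 days is already measured aboard the station.
Total: 267.5 + 142.4 + 142.0 days.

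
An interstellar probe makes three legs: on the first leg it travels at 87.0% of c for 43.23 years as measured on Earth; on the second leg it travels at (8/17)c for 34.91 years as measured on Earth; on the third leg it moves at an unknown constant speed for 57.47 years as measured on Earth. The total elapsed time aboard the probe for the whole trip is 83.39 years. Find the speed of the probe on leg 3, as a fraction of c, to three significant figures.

β = 0.839

Leg 1: β = 0.870; γ = 1/√(1 − 0.870²) = 1/√0.2431 = 2.028; τ_1 = 43.23/2.028 = 21.31 years.
Leg 2: γ = 1/√(1 − (8/17)²) = 17/15 ≈ 1.133; τ_2 = 34.91/1.133 = 30.80 years.
Leg 3: speed unknown; τ_3 = 57.47/γ_3.
Total proper time: 21.31 + 30.80 + τ_3 = 83.39, so τ_3 = 83.39 − 52.12 = 31.27 years.
γ_3 = 57.47/31.27 = 1.838; β = √(1 − 1/γ²) = √0.7039.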